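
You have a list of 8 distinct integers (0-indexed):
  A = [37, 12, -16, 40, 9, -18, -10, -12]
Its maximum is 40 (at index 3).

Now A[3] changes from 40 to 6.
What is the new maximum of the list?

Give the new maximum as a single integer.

Old max = 40 (at index 3)
Change: A[3] 40 -> 6
Changed element WAS the max -> may need rescan.
  Max of remaining elements: 37
  New max = max(6, 37) = 37

Answer: 37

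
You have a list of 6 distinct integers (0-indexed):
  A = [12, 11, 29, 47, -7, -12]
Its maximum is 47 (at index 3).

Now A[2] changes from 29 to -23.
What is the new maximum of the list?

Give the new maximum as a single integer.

Old max = 47 (at index 3)
Change: A[2] 29 -> -23
Changed element was NOT the old max.
  New max = max(old_max, new_val) = max(47, -23) = 47

Answer: 47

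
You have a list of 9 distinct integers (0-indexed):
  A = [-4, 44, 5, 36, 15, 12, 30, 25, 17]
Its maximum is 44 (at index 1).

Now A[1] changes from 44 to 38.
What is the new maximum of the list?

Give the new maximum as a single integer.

Answer: 38

Derivation:
Old max = 44 (at index 1)
Change: A[1] 44 -> 38
Changed element WAS the max -> may need rescan.
  Max of remaining elements: 36
  New max = max(38, 36) = 38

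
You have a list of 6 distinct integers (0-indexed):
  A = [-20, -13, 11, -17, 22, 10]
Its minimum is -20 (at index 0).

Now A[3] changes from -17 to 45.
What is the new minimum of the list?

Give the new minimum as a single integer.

Old min = -20 (at index 0)
Change: A[3] -17 -> 45
Changed element was NOT the old min.
  New min = min(old_min, new_val) = min(-20, 45) = -20

Answer: -20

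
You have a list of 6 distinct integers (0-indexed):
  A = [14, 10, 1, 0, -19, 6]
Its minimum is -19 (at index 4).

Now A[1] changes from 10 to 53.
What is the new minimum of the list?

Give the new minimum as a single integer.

Answer: -19

Derivation:
Old min = -19 (at index 4)
Change: A[1] 10 -> 53
Changed element was NOT the old min.
  New min = min(old_min, new_val) = min(-19, 53) = -19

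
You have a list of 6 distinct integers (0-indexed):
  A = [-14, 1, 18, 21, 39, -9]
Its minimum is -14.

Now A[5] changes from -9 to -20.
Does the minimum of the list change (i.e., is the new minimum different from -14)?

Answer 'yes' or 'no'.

Old min = -14
Change: A[5] -9 -> -20
Changed element was NOT the min; min changes only if -20 < -14.
New min = -20; changed? yes

Answer: yes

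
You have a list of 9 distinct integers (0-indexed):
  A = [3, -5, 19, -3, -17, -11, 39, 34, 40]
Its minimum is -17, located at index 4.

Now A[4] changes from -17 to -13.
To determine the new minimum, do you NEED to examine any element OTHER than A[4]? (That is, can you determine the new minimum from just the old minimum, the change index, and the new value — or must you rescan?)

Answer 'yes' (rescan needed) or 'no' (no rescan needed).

Answer: yes

Derivation:
Old min = -17 at index 4
Change at index 4: -17 -> -13
Index 4 WAS the min and new value -13 > old min -17. Must rescan other elements to find the new min.
Needs rescan: yes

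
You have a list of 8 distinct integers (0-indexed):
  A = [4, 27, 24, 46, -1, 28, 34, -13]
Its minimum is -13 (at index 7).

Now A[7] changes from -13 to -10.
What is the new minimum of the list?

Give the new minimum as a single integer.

Old min = -13 (at index 7)
Change: A[7] -13 -> -10
Changed element WAS the min. Need to check: is -10 still <= all others?
  Min of remaining elements: -1
  New min = min(-10, -1) = -10

Answer: -10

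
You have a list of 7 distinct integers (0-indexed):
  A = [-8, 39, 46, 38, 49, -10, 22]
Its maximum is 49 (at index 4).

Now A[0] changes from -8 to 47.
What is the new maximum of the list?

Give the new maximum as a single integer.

Answer: 49

Derivation:
Old max = 49 (at index 4)
Change: A[0] -8 -> 47
Changed element was NOT the old max.
  New max = max(old_max, new_val) = max(49, 47) = 49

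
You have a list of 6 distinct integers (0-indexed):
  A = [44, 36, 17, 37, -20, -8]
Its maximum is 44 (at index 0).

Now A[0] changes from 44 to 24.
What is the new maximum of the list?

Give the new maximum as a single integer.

Old max = 44 (at index 0)
Change: A[0] 44 -> 24
Changed element WAS the max -> may need rescan.
  Max of remaining elements: 37
  New max = max(24, 37) = 37

Answer: 37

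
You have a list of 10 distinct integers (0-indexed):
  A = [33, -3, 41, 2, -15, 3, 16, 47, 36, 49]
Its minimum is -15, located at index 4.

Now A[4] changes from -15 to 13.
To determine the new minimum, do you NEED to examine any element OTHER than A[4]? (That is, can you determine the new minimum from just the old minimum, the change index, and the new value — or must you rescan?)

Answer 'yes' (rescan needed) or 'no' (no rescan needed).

Answer: yes

Derivation:
Old min = -15 at index 4
Change at index 4: -15 -> 13
Index 4 WAS the min and new value 13 > old min -15. Must rescan other elements to find the new min.
Needs rescan: yes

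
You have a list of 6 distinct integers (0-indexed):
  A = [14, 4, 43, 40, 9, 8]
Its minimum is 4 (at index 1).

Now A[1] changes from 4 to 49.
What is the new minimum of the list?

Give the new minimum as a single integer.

Answer: 8

Derivation:
Old min = 4 (at index 1)
Change: A[1] 4 -> 49
Changed element WAS the min. Need to check: is 49 still <= all others?
  Min of remaining elements: 8
  New min = min(49, 8) = 8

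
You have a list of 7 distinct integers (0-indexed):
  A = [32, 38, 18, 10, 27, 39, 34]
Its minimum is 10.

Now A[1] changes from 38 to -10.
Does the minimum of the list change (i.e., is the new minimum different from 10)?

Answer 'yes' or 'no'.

Old min = 10
Change: A[1] 38 -> -10
Changed element was NOT the min; min changes only if -10 < 10.
New min = -10; changed? yes

Answer: yes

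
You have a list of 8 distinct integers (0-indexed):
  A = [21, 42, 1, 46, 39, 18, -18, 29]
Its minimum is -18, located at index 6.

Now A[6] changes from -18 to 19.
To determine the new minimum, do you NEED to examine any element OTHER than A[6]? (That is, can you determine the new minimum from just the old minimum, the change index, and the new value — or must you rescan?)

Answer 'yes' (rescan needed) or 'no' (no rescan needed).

Answer: yes

Derivation:
Old min = -18 at index 6
Change at index 6: -18 -> 19
Index 6 WAS the min and new value 19 > old min -18. Must rescan other elements to find the new min.
Needs rescan: yes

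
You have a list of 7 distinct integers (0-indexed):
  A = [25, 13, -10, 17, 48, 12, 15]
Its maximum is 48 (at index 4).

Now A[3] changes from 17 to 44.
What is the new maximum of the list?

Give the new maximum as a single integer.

Answer: 48

Derivation:
Old max = 48 (at index 4)
Change: A[3] 17 -> 44
Changed element was NOT the old max.
  New max = max(old_max, new_val) = max(48, 44) = 48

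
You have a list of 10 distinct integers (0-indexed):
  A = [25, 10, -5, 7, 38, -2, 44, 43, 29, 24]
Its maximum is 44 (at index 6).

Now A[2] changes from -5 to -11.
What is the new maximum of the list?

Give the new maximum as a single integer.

Old max = 44 (at index 6)
Change: A[2] -5 -> -11
Changed element was NOT the old max.
  New max = max(old_max, new_val) = max(44, -11) = 44

Answer: 44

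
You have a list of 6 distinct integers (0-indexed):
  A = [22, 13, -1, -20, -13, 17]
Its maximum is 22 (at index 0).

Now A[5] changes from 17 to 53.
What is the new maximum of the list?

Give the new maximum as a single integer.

Old max = 22 (at index 0)
Change: A[5] 17 -> 53
Changed element was NOT the old max.
  New max = max(old_max, new_val) = max(22, 53) = 53

Answer: 53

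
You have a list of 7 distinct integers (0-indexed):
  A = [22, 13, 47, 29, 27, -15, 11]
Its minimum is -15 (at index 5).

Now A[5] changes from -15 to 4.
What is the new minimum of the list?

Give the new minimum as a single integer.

Old min = -15 (at index 5)
Change: A[5] -15 -> 4
Changed element WAS the min. Need to check: is 4 still <= all others?
  Min of remaining elements: 11
  New min = min(4, 11) = 4

Answer: 4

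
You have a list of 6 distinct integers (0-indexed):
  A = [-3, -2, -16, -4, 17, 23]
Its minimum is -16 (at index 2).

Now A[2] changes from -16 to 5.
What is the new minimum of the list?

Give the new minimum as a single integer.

Answer: -4

Derivation:
Old min = -16 (at index 2)
Change: A[2] -16 -> 5
Changed element WAS the min. Need to check: is 5 still <= all others?
  Min of remaining elements: -4
  New min = min(5, -4) = -4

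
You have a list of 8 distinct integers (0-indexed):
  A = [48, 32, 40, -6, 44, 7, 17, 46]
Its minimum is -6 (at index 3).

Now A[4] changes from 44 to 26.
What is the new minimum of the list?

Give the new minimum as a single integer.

Old min = -6 (at index 3)
Change: A[4] 44 -> 26
Changed element was NOT the old min.
  New min = min(old_min, new_val) = min(-6, 26) = -6

Answer: -6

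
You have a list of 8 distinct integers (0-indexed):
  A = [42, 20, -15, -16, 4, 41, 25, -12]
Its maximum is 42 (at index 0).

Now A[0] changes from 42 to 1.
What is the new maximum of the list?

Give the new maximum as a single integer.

Answer: 41

Derivation:
Old max = 42 (at index 0)
Change: A[0] 42 -> 1
Changed element WAS the max -> may need rescan.
  Max of remaining elements: 41
  New max = max(1, 41) = 41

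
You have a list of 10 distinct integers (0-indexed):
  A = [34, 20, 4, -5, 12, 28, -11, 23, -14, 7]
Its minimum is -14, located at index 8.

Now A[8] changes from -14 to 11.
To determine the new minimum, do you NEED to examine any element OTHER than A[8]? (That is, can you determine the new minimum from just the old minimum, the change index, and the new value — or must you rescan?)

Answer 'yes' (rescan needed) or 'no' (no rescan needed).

Old min = -14 at index 8
Change at index 8: -14 -> 11
Index 8 WAS the min and new value 11 > old min -14. Must rescan other elements to find the new min.
Needs rescan: yes

Answer: yes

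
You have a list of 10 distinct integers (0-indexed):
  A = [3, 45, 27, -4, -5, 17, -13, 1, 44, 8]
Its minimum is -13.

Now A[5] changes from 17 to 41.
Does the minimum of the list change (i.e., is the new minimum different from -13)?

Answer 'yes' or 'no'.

Answer: no

Derivation:
Old min = -13
Change: A[5] 17 -> 41
Changed element was NOT the min; min changes only if 41 < -13.
New min = -13; changed? no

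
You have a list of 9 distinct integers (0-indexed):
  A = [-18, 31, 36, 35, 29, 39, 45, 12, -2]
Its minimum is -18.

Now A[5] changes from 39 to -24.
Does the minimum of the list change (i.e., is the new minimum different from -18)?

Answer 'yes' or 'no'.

Old min = -18
Change: A[5] 39 -> -24
Changed element was NOT the min; min changes only if -24 < -18.
New min = -24; changed? yes

Answer: yes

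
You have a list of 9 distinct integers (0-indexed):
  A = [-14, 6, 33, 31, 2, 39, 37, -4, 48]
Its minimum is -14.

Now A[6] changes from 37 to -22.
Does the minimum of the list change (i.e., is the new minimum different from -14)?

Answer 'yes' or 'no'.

Answer: yes

Derivation:
Old min = -14
Change: A[6] 37 -> -22
Changed element was NOT the min; min changes only if -22 < -14.
New min = -22; changed? yes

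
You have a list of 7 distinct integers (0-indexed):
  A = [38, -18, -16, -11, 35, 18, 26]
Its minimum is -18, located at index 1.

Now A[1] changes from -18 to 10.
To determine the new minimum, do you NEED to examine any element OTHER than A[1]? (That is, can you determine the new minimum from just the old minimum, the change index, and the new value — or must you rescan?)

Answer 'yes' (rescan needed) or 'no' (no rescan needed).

Old min = -18 at index 1
Change at index 1: -18 -> 10
Index 1 WAS the min and new value 10 > old min -18. Must rescan other elements to find the new min.
Needs rescan: yes

Answer: yes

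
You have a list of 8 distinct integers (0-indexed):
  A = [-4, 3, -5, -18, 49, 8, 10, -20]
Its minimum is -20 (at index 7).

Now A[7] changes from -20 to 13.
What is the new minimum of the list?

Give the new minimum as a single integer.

Old min = -20 (at index 7)
Change: A[7] -20 -> 13
Changed element WAS the min. Need to check: is 13 still <= all others?
  Min of remaining elements: -18
  New min = min(13, -18) = -18

Answer: -18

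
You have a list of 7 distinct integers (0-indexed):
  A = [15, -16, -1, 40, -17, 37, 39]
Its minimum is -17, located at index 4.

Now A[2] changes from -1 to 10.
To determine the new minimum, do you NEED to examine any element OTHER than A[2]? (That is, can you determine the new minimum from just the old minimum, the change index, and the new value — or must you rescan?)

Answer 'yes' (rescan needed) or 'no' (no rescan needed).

Old min = -17 at index 4
Change at index 2: -1 -> 10
Index 2 was NOT the min. New min = min(-17, 10). No rescan of other elements needed.
Needs rescan: no

Answer: no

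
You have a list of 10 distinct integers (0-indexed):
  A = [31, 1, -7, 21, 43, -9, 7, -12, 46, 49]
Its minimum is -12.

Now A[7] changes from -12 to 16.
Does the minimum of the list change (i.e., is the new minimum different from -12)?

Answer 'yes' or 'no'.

Answer: yes

Derivation:
Old min = -12
Change: A[7] -12 -> 16
Changed element was the min; new min must be rechecked.
New min = -9; changed? yes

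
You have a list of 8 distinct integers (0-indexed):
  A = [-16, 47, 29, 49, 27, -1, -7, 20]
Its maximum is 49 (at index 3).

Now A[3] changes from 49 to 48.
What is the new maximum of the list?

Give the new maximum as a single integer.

Answer: 48

Derivation:
Old max = 49 (at index 3)
Change: A[3] 49 -> 48
Changed element WAS the max -> may need rescan.
  Max of remaining elements: 47
  New max = max(48, 47) = 48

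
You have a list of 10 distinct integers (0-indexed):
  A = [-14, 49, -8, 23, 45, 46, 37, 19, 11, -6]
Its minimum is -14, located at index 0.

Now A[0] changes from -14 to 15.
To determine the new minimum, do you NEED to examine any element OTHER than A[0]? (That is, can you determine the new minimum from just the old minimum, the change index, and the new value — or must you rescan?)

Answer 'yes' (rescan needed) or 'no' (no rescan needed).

Old min = -14 at index 0
Change at index 0: -14 -> 15
Index 0 WAS the min and new value 15 > old min -14. Must rescan other elements to find the new min.
Needs rescan: yes

Answer: yes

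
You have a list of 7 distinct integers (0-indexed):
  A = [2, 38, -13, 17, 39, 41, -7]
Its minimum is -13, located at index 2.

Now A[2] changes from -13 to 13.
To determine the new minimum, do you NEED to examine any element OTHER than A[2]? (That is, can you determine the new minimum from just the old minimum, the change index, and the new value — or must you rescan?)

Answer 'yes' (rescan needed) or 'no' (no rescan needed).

Old min = -13 at index 2
Change at index 2: -13 -> 13
Index 2 WAS the min and new value 13 > old min -13. Must rescan other elements to find the new min.
Needs rescan: yes

Answer: yes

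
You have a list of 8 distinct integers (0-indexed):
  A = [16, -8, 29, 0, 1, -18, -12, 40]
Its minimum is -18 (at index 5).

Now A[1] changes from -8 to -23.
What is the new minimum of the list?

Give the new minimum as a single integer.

Old min = -18 (at index 5)
Change: A[1] -8 -> -23
Changed element was NOT the old min.
  New min = min(old_min, new_val) = min(-18, -23) = -23

Answer: -23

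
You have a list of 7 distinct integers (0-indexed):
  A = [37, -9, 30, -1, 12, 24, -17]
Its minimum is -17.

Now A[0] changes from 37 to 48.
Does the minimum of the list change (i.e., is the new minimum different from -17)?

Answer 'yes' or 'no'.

Old min = -17
Change: A[0] 37 -> 48
Changed element was NOT the min; min changes only if 48 < -17.
New min = -17; changed? no

Answer: no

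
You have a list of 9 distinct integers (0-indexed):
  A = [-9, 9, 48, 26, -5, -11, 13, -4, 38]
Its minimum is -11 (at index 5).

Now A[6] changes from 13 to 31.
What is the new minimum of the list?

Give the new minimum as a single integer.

Old min = -11 (at index 5)
Change: A[6] 13 -> 31
Changed element was NOT the old min.
  New min = min(old_min, new_val) = min(-11, 31) = -11

Answer: -11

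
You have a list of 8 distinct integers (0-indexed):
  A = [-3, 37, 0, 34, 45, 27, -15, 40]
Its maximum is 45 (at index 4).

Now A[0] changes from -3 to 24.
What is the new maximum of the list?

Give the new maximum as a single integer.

Old max = 45 (at index 4)
Change: A[0] -3 -> 24
Changed element was NOT the old max.
  New max = max(old_max, new_val) = max(45, 24) = 45

Answer: 45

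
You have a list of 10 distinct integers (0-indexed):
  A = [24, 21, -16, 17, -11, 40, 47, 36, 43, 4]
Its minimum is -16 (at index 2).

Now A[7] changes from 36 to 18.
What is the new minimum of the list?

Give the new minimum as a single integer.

Old min = -16 (at index 2)
Change: A[7] 36 -> 18
Changed element was NOT the old min.
  New min = min(old_min, new_val) = min(-16, 18) = -16

Answer: -16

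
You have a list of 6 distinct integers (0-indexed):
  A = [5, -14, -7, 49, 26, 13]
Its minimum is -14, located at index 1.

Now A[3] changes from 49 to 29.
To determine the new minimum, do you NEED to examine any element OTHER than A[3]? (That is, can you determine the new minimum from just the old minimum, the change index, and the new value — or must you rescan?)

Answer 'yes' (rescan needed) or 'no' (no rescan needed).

Old min = -14 at index 1
Change at index 3: 49 -> 29
Index 3 was NOT the min. New min = min(-14, 29). No rescan of other elements needed.
Needs rescan: no

Answer: no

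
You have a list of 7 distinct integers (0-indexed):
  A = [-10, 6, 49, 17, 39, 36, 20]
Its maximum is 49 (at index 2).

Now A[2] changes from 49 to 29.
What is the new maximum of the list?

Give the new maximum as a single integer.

Old max = 49 (at index 2)
Change: A[2] 49 -> 29
Changed element WAS the max -> may need rescan.
  Max of remaining elements: 39
  New max = max(29, 39) = 39

Answer: 39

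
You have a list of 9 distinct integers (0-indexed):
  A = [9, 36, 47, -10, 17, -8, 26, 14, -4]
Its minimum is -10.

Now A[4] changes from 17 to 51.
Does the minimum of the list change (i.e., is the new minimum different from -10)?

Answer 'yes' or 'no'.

Answer: no

Derivation:
Old min = -10
Change: A[4] 17 -> 51
Changed element was NOT the min; min changes only if 51 < -10.
New min = -10; changed? no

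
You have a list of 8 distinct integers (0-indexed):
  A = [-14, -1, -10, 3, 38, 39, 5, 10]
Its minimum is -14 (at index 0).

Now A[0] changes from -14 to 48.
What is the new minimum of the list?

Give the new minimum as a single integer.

Old min = -14 (at index 0)
Change: A[0] -14 -> 48
Changed element WAS the min. Need to check: is 48 still <= all others?
  Min of remaining elements: -10
  New min = min(48, -10) = -10

Answer: -10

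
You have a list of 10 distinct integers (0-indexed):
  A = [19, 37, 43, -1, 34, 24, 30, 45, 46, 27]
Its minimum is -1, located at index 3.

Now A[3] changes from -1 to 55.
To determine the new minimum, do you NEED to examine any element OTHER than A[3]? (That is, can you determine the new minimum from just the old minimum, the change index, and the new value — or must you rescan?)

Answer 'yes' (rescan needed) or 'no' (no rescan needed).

Answer: yes

Derivation:
Old min = -1 at index 3
Change at index 3: -1 -> 55
Index 3 WAS the min and new value 55 > old min -1. Must rescan other elements to find the new min.
Needs rescan: yes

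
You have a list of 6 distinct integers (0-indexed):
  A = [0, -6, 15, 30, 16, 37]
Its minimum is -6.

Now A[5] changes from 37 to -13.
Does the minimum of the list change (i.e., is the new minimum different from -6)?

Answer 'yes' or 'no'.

Answer: yes

Derivation:
Old min = -6
Change: A[5] 37 -> -13
Changed element was NOT the min; min changes only if -13 < -6.
New min = -13; changed? yes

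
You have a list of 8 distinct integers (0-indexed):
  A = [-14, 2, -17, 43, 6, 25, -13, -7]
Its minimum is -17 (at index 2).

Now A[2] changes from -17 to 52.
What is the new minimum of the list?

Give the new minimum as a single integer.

Answer: -14

Derivation:
Old min = -17 (at index 2)
Change: A[2] -17 -> 52
Changed element WAS the min. Need to check: is 52 still <= all others?
  Min of remaining elements: -14
  New min = min(52, -14) = -14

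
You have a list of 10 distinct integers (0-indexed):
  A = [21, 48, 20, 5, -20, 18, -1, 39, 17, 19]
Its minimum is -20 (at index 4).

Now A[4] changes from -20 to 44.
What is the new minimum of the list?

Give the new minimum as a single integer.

Old min = -20 (at index 4)
Change: A[4] -20 -> 44
Changed element WAS the min. Need to check: is 44 still <= all others?
  Min of remaining elements: -1
  New min = min(44, -1) = -1

Answer: -1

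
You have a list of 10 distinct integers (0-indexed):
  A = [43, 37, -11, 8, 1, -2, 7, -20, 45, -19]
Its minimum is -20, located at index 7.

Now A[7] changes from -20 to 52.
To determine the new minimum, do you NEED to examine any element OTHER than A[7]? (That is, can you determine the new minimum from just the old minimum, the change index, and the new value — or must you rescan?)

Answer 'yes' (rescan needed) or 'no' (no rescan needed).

Old min = -20 at index 7
Change at index 7: -20 -> 52
Index 7 WAS the min and new value 52 > old min -20. Must rescan other elements to find the new min.
Needs rescan: yes

Answer: yes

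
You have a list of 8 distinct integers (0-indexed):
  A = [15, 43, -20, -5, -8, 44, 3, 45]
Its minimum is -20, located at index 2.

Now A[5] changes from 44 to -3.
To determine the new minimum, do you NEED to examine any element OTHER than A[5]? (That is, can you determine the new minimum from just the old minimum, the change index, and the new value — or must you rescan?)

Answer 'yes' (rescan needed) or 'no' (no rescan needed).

Old min = -20 at index 2
Change at index 5: 44 -> -3
Index 5 was NOT the min. New min = min(-20, -3). No rescan of other elements needed.
Needs rescan: no

Answer: no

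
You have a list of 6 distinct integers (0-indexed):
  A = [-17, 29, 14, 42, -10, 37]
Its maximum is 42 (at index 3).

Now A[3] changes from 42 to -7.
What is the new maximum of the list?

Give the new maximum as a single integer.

Answer: 37

Derivation:
Old max = 42 (at index 3)
Change: A[3] 42 -> -7
Changed element WAS the max -> may need rescan.
  Max of remaining elements: 37
  New max = max(-7, 37) = 37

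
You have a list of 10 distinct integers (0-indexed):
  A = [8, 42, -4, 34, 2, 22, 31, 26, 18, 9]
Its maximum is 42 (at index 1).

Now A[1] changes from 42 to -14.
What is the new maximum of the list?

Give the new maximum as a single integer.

Old max = 42 (at index 1)
Change: A[1] 42 -> -14
Changed element WAS the max -> may need rescan.
  Max of remaining elements: 34
  New max = max(-14, 34) = 34

Answer: 34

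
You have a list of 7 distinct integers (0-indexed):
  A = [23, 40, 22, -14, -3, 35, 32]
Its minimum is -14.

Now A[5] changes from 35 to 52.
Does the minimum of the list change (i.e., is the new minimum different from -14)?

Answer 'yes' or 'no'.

Answer: no

Derivation:
Old min = -14
Change: A[5] 35 -> 52
Changed element was NOT the min; min changes only if 52 < -14.
New min = -14; changed? no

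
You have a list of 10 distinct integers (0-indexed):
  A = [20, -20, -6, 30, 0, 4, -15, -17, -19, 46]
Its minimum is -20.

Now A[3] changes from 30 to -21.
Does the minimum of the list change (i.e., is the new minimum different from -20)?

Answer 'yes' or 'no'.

Answer: yes

Derivation:
Old min = -20
Change: A[3] 30 -> -21
Changed element was NOT the min; min changes only if -21 < -20.
New min = -21; changed? yes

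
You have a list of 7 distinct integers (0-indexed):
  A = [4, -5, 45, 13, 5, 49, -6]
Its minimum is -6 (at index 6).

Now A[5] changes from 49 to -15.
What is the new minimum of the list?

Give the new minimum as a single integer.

Old min = -6 (at index 6)
Change: A[5] 49 -> -15
Changed element was NOT the old min.
  New min = min(old_min, new_val) = min(-6, -15) = -15

Answer: -15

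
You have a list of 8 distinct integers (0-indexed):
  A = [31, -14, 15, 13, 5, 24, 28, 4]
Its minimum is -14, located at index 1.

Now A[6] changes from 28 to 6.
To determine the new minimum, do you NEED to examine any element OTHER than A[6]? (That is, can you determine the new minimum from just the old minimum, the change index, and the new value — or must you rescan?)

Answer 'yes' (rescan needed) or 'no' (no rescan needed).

Answer: no

Derivation:
Old min = -14 at index 1
Change at index 6: 28 -> 6
Index 6 was NOT the min. New min = min(-14, 6). No rescan of other elements needed.
Needs rescan: no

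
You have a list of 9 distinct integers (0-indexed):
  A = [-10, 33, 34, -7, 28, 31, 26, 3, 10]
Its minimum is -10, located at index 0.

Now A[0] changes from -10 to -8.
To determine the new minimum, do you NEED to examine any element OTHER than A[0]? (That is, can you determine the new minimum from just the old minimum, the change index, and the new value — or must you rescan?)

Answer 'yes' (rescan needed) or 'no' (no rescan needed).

Answer: yes

Derivation:
Old min = -10 at index 0
Change at index 0: -10 -> -8
Index 0 WAS the min and new value -8 > old min -10. Must rescan other elements to find the new min.
Needs rescan: yes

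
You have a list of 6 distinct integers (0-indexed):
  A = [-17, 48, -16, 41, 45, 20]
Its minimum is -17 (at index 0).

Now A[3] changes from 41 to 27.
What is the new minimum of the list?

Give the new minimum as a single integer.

Old min = -17 (at index 0)
Change: A[3] 41 -> 27
Changed element was NOT the old min.
  New min = min(old_min, new_val) = min(-17, 27) = -17

Answer: -17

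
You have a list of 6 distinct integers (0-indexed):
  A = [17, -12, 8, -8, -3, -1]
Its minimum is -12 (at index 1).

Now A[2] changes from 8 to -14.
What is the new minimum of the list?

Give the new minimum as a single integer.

Answer: -14

Derivation:
Old min = -12 (at index 1)
Change: A[2] 8 -> -14
Changed element was NOT the old min.
  New min = min(old_min, new_val) = min(-12, -14) = -14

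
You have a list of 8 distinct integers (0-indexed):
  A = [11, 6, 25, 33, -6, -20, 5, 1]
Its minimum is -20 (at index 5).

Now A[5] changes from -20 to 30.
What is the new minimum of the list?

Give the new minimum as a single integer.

Answer: -6

Derivation:
Old min = -20 (at index 5)
Change: A[5] -20 -> 30
Changed element WAS the min. Need to check: is 30 still <= all others?
  Min of remaining elements: -6
  New min = min(30, -6) = -6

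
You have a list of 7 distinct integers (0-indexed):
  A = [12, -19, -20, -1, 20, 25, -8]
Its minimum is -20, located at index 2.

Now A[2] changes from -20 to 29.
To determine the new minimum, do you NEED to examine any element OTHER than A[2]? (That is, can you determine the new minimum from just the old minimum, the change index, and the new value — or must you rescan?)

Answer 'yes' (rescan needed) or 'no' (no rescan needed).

Old min = -20 at index 2
Change at index 2: -20 -> 29
Index 2 WAS the min and new value 29 > old min -20. Must rescan other elements to find the new min.
Needs rescan: yes

Answer: yes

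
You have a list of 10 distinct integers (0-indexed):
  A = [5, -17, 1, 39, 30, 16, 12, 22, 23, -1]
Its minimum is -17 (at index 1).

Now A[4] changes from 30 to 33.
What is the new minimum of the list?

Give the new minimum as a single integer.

Old min = -17 (at index 1)
Change: A[4] 30 -> 33
Changed element was NOT the old min.
  New min = min(old_min, new_val) = min(-17, 33) = -17

Answer: -17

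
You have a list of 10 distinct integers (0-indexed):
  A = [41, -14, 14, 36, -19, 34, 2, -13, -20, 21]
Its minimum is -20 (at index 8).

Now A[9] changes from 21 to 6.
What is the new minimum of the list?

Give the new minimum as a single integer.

Old min = -20 (at index 8)
Change: A[9] 21 -> 6
Changed element was NOT the old min.
  New min = min(old_min, new_val) = min(-20, 6) = -20

Answer: -20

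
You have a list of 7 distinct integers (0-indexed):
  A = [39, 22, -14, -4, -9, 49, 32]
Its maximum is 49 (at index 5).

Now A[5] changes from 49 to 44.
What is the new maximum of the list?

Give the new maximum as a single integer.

Old max = 49 (at index 5)
Change: A[5] 49 -> 44
Changed element WAS the max -> may need rescan.
  Max of remaining elements: 39
  New max = max(44, 39) = 44

Answer: 44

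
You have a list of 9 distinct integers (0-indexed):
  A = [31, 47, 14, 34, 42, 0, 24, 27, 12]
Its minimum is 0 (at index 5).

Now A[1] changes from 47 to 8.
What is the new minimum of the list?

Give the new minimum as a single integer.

Answer: 0

Derivation:
Old min = 0 (at index 5)
Change: A[1] 47 -> 8
Changed element was NOT the old min.
  New min = min(old_min, new_val) = min(0, 8) = 0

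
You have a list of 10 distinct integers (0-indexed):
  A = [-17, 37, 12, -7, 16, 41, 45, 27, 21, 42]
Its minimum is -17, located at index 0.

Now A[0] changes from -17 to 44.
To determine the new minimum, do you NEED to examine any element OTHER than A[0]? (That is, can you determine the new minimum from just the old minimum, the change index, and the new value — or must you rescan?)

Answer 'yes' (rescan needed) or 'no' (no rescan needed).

Old min = -17 at index 0
Change at index 0: -17 -> 44
Index 0 WAS the min and new value 44 > old min -17. Must rescan other elements to find the new min.
Needs rescan: yes

Answer: yes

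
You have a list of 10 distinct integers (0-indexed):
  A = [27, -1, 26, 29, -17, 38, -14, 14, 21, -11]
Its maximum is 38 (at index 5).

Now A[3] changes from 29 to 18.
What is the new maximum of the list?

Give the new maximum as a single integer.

Old max = 38 (at index 5)
Change: A[3] 29 -> 18
Changed element was NOT the old max.
  New max = max(old_max, new_val) = max(38, 18) = 38

Answer: 38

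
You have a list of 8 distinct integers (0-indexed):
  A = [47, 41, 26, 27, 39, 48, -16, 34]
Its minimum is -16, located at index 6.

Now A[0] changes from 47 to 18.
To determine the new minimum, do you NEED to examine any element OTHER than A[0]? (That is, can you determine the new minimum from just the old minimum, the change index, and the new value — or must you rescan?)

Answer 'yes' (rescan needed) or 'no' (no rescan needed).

Old min = -16 at index 6
Change at index 0: 47 -> 18
Index 0 was NOT the min. New min = min(-16, 18). No rescan of other elements needed.
Needs rescan: no

Answer: no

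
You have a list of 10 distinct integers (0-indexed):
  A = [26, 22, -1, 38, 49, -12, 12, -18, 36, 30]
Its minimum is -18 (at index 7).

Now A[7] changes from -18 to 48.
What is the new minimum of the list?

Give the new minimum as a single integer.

Answer: -12

Derivation:
Old min = -18 (at index 7)
Change: A[7] -18 -> 48
Changed element WAS the min. Need to check: is 48 still <= all others?
  Min of remaining elements: -12
  New min = min(48, -12) = -12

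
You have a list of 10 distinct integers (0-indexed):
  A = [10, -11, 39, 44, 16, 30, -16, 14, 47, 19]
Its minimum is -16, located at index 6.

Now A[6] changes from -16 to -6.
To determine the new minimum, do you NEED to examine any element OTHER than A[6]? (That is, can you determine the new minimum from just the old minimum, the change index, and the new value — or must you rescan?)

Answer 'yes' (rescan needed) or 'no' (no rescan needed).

Old min = -16 at index 6
Change at index 6: -16 -> -6
Index 6 WAS the min and new value -6 > old min -16. Must rescan other elements to find the new min.
Needs rescan: yes

Answer: yes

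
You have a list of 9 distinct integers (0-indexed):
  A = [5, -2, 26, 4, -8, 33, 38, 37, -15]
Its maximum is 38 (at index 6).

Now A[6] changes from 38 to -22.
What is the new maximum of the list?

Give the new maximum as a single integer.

Old max = 38 (at index 6)
Change: A[6] 38 -> -22
Changed element WAS the max -> may need rescan.
  Max of remaining elements: 37
  New max = max(-22, 37) = 37

Answer: 37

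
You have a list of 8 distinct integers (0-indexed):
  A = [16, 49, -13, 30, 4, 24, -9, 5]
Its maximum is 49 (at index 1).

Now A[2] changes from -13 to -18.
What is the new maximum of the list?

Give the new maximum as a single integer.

Old max = 49 (at index 1)
Change: A[2] -13 -> -18
Changed element was NOT the old max.
  New max = max(old_max, new_val) = max(49, -18) = 49

Answer: 49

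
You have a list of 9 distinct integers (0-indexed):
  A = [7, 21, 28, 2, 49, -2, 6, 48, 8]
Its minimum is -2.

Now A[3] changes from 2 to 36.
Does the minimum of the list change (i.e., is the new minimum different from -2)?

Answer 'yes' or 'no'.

Old min = -2
Change: A[3] 2 -> 36
Changed element was NOT the min; min changes only if 36 < -2.
New min = -2; changed? no

Answer: no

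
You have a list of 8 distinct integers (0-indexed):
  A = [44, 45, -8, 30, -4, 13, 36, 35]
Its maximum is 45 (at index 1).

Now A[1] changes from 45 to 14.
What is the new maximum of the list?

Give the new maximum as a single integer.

Answer: 44

Derivation:
Old max = 45 (at index 1)
Change: A[1] 45 -> 14
Changed element WAS the max -> may need rescan.
  Max of remaining elements: 44
  New max = max(14, 44) = 44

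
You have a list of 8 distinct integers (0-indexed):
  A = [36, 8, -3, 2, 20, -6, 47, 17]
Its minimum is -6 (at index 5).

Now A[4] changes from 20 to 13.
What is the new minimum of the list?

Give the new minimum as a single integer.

Old min = -6 (at index 5)
Change: A[4] 20 -> 13
Changed element was NOT the old min.
  New min = min(old_min, new_val) = min(-6, 13) = -6

Answer: -6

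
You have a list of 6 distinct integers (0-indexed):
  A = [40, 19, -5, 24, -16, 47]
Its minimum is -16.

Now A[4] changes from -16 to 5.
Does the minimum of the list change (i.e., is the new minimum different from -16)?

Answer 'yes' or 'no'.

Answer: yes

Derivation:
Old min = -16
Change: A[4] -16 -> 5
Changed element was the min; new min must be rechecked.
New min = -5; changed? yes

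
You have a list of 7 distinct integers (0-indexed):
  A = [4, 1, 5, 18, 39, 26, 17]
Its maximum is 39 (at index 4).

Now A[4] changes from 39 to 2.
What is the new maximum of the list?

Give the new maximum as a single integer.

Answer: 26

Derivation:
Old max = 39 (at index 4)
Change: A[4] 39 -> 2
Changed element WAS the max -> may need rescan.
  Max of remaining elements: 26
  New max = max(2, 26) = 26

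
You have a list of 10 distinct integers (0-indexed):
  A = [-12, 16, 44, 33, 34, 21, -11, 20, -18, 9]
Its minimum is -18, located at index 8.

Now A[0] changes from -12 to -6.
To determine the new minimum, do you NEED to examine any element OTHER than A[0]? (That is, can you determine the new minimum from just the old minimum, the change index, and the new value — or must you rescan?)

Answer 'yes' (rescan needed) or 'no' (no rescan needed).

Answer: no

Derivation:
Old min = -18 at index 8
Change at index 0: -12 -> -6
Index 0 was NOT the min. New min = min(-18, -6). No rescan of other elements needed.
Needs rescan: no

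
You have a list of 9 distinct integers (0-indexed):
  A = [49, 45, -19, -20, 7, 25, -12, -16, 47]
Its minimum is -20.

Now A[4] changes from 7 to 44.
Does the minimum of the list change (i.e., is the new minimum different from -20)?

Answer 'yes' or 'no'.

Old min = -20
Change: A[4] 7 -> 44
Changed element was NOT the min; min changes only if 44 < -20.
New min = -20; changed? no

Answer: no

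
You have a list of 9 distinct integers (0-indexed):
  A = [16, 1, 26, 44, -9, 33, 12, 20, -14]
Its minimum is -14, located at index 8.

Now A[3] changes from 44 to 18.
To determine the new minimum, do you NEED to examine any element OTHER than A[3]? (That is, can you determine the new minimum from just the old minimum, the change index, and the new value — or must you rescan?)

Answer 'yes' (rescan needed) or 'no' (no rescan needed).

Answer: no

Derivation:
Old min = -14 at index 8
Change at index 3: 44 -> 18
Index 3 was NOT the min. New min = min(-14, 18). No rescan of other elements needed.
Needs rescan: no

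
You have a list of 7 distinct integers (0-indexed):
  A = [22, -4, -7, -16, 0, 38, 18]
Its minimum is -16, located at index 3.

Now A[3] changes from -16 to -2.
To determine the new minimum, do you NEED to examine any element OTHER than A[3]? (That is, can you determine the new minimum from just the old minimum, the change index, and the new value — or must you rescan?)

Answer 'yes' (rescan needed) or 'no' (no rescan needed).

Answer: yes

Derivation:
Old min = -16 at index 3
Change at index 3: -16 -> -2
Index 3 WAS the min and new value -2 > old min -16. Must rescan other elements to find the new min.
Needs rescan: yes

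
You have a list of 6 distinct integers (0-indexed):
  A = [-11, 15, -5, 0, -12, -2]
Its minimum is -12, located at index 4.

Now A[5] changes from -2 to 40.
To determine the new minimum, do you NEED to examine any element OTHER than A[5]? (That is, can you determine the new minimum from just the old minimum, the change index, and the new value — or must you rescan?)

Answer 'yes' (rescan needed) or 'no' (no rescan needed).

Answer: no

Derivation:
Old min = -12 at index 4
Change at index 5: -2 -> 40
Index 5 was NOT the min. New min = min(-12, 40). No rescan of other elements needed.
Needs rescan: no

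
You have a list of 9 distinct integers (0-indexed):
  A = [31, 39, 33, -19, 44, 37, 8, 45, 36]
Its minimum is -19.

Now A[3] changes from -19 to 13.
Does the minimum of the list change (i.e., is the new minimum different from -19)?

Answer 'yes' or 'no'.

Answer: yes

Derivation:
Old min = -19
Change: A[3] -19 -> 13
Changed element was the min; new min must be rechecked.
New min = 8; changed? yes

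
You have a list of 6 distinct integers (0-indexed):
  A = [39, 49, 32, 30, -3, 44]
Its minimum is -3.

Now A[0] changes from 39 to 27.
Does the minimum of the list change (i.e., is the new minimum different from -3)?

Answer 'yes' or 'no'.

Old min = -3
Change: A[0] 39 -> 27
Changed element was NOT the min; min changes only if 27 < -3.
New min = -3; changed? no

Answer: no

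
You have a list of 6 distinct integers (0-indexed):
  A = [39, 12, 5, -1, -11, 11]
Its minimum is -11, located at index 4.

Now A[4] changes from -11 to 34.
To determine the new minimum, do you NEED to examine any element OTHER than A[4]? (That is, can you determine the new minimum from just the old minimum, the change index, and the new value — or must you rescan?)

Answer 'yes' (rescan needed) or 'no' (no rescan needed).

Old min = -11 at index 4
Change at index 4: -11 -> 34
Index 4 WAS the min and new value 34 > old min -11. Must rescan other elements to find the new min.
Needs rescan: yes

Answer: yes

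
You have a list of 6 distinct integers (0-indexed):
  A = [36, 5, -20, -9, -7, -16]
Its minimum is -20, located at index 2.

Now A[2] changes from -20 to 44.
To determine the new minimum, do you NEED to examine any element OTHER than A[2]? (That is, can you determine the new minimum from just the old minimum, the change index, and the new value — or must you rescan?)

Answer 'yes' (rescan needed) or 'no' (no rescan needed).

Answer: yes

Derivation:
Old min = -20 at index 2
Change at index 2: -20 -> 44
Index 2 WAS the min and new value 44 > old min -20. Must rescan other elements to find the new min.
Needs rescan: yes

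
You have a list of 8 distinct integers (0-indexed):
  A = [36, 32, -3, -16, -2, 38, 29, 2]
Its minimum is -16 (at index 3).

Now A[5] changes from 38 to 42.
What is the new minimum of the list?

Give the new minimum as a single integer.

Old min = -16 (at index 3)
Change: A[5] 38 -> 42
Changed element was NOT the old min.
  New min = min(old_min, new_val) = min(-16, 42) = -16

Answer: -16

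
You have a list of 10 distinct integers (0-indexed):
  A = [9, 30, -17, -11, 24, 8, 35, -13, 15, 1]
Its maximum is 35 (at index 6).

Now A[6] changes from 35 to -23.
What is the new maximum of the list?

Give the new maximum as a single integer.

Old max = 35 (at index 6)
Change: A[6] 35 -> -23
Changed element WAS the max -> may need rescan.
  Max of remaining elements: 30
  New max = max(-23, 30) = 30

Answer: 30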